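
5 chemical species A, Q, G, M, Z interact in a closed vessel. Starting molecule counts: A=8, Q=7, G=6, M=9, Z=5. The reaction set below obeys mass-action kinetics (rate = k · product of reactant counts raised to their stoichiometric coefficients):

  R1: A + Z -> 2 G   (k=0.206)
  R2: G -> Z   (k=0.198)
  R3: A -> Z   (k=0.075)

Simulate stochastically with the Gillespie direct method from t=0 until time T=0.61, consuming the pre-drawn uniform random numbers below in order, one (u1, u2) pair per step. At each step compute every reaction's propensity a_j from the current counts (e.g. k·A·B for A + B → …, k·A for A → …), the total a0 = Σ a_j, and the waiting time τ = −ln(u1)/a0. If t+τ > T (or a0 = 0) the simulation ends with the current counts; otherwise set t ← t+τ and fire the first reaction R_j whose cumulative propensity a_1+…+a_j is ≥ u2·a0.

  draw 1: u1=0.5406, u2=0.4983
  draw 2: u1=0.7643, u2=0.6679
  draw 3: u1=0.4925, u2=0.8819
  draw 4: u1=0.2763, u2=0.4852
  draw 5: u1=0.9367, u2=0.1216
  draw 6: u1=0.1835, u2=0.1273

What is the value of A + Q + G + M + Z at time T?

Check how each reaction changes W = A + Q + G + M + Z (weight of products minus weight of reactants):
R1: A + Z -> 2 G: (1·2) − (1·1 + 1·1) = 2 − 2 = 0
R2: G -> Z: (1·1) − (1·1) = 1 − 1 = 0
R3: A -> Z: (1·1) − (1·1) = 1 − 1 = 0
Every reaction leaves W unchanged, so W is conserved and no simulation is needed: W(T) = W(0) = 8 + 7 + 6 + 9 + 5 = 35

Value at T = 35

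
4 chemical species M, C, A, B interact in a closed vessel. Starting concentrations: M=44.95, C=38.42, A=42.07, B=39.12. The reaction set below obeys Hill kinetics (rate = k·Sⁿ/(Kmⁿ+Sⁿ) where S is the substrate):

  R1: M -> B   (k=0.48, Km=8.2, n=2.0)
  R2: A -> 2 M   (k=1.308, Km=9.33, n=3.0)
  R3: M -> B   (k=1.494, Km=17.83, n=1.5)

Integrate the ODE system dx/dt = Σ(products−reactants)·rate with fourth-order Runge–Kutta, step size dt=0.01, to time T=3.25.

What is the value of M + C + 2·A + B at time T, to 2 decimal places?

Check how each reaction changes W = M + C + 2·A + B (weight of products minus weight of reactants):
R1: M -> B: (1·1) − (1·1) = 1 − 1 = 0
R2: A -> 2 M: (1·2) − (2·1) = 2 − 2 = 0
R3: M -> B: (1·1) − (1·1) = 1 − 1 = 0
Every reaction leaves W unchanged, so W is conserved and no simulation is needed: W(T) = W(0) = 44.95 + 38.42 + 2·42.07 + 39.12 = 206.63

Value at T = 206.63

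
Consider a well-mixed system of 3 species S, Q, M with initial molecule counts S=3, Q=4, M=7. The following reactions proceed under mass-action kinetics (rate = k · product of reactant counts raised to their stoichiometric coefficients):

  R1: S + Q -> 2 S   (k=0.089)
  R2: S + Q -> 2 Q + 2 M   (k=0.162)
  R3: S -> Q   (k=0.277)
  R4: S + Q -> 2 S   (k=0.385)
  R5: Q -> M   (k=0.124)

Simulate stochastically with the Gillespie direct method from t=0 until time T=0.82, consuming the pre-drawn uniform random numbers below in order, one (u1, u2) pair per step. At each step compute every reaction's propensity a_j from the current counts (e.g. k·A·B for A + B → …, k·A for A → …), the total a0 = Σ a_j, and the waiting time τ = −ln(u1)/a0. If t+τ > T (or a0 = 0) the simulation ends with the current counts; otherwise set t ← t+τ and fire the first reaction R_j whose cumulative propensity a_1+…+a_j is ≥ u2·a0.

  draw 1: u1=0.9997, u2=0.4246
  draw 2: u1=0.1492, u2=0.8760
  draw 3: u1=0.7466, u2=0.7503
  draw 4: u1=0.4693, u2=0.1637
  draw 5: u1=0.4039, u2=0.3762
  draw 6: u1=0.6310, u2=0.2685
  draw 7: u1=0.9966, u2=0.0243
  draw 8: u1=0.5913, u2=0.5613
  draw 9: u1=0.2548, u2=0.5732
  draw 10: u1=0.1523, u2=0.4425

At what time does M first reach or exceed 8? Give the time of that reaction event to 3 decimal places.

t=0.000: S=3 Q=4 M=7
Draw 1: a1=1.068, a2=1.944, a3=0.831, a4=4.620, a5=0.496, a0=8.959; τ=−ln(0.9997)/8.959=0.000 → t=0.000; u2·a0=0.4246·8.959=3.804; a1+a2=3.012 < 3.804 ≤ a1+…+a3=3.843 → R3 fires; S=2 Q=5 M=7
Draw 2: a1=0.890, a2=1.620, a3=0.554, a4=3.850, a5=0.620, a0=7.534; τ=−ln(0.1492)/7.534=0.253 → t=0.253; u2·a0=0.8760·7.534=6.600; a1+…+a3=3.064 < 6.600 ≤ a1+…+a4=6.914 → R4 fires; S=3 Q=4 M=7
Draw 3: a1=1.068, a2=1.944, a3=0.831, a4=4.620, a5=0.496, a0=8.959; τ=−ln(0.7466)/8.959=0.033 → t=0.285; u2·a0=0.7503·8.959=6.722; a1+…+a3=3.843 < 6.722 ≤ a1+…+a4=8.463 → R4 fires; S=4 Q=3 M=7
Draw 4: a1=1.068, a2=1.944, a3=1.108, a4=4.620, a5=0.372, a0=9.112; τ=−ln(0.4693)/9.112=0.083 → t=0.368; u2·a0=0.1637·9.112=1.492; a1=1.068 < 1.492 ≤ a1+a2=3.012 → R2 fires; S=3 Q=4 M=9
Draw 5: a1=1.068, a2=1.944, a3=0.831, a4=4.620, a5=0.496, a0=8.959; τ=−ln(0.4039)/8.959=0.101 → t=0.469; u2·a0=0.3762·8.959=3.370; a1+a2=3.012 < 3.370 ≤ a1+…+a3=3.843 → R3 fires; S=2 Q=5 M=9
Draw 6: a1=0.890, a2=1.620, a3=0.554, a4=3.850, a5=0.620, a0=7.534; τ=−ln(0.6310)/7.534=0.061 → t=0.531; u2·a0=0.2685·7.534=2.023; a1=0.890 < 2.023 ≤ a1+a2=2.510 → R2 fires; S=1 Q=6 M=11
Draw 7: a1=0.534, a2=0.972, a3=0.277, a4=2.310, a5=0.744, a0=4.837; τ=−ln(0.9966)/4.837=0.001 → t=0.531; u2·a0=0.0243·4.837=0.118 ≤ a1=0.534 → R1 fires; S=2 Q=5 M=11
Draw 8: a1=0.890, a2=1.620, a3=0.554, a4=3.850, a5=0.620, a0=7.534; τ=−ln(0.5913)/7.534=0.070 → t=0.601; u2·a0=0.5613·7.534=4.229; a1+…+a3=3.064 < 4.229 ≤ a1+…+a4=6.914 → R4 fires; S=3 Q=4 M=11
Draw 9: a1=1.068, a2=1.944, a3=0.831, a4=4.620, a5=0.496, a0=8.959; τ=−ln(0.2548)/8.959=0.153 → t=0.754; u2·a0=0.5732·8.959=5.135; a1+…+a3=3.843 < 5.135 ≤ a1+…+a4=8.463 → R4 fires; S=4 Q=3 M=11
Draw 10: a1=1.068, a2=1.944, a3=1.108, a4=4.620, a5=0.372, a0=9.112; τ=−ln(0.1523)/9.112=0.207 → t=0.960 > T=0.82: stop.
M first becomes ≥ 8 when it reaches 9 at the event at t=0.368.

Threshold first reached at t = 0.368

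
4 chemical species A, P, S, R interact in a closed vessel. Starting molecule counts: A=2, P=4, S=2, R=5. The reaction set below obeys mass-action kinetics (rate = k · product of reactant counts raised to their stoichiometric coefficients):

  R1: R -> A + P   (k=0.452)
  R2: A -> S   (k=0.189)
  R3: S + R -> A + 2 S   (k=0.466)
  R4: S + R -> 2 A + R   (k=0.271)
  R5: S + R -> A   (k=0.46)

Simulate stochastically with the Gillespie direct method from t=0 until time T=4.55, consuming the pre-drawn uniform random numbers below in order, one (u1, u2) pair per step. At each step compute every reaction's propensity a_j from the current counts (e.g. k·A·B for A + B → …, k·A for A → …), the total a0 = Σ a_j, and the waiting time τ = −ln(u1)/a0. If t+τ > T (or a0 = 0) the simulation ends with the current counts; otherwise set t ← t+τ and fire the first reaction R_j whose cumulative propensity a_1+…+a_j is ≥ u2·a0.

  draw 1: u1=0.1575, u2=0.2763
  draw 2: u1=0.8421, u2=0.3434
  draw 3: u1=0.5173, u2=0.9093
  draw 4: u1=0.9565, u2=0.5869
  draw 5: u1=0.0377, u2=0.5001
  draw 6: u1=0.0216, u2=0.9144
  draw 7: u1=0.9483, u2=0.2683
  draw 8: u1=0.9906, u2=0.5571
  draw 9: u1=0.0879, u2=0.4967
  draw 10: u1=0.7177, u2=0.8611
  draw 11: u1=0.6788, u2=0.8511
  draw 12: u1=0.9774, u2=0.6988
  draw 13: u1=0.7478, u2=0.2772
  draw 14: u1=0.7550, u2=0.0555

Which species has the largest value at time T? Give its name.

Dominant species at T: S

t=0.000: A=2 P=4 S=2 R=5
Draw 1: a1=2.260, a2=0.378, a3=4.660, a4=2.710, a5=4.600, a0=14.608; τ=−ln(0.1575)/14.608=0.127 → t=0.127; u2·a0=0.2763·14.608=4.036; a1+a2=2.638 < 4.036 ≤ a1+…+a3=7.298 → R3 fires; A=3 P=4 S=3 R=4
Draw 2: a1=1.808, a2=0.567, a3=5.592, a4=3.252, a5=5.520, a0=16.739; τ=−ln(0.8421)/16.739=0.010 → t=0.137; u2·a0=0.3434·16.739=5.748; a1+a2=2.375 < 5.748 ≤ a1+…+a3=7.967 → R3 fires; A=4 P=4 S=4 R=3
Draw 3: a1=1.356, a2=0.756, a3=5.592, a4=3.252, a5=5.520, a0=16.476; τ=−ln(0.5173)/16.476=0.040 → t=0.177; u2·a0=0.9093·16.476=14.982; a1+…+a4=10.956 < 14.982 ≤ a1+…+a5=16.476 → R5 fires; A=5 P=4 S=3 R=2
Draw 4: a1=0.904, a2=0.945, a3=2.796, a4=1.626, a5=2.760, a0=9.031; τ=−ln(0.9565)/9.031=0.005 → t=0.182; u2·a0=0.5869·9.031=5.300; a1+…+a3=4.645 < 5.300 ≤ a1+…+a4=6.271 → R4 fires; A=7 P=4 S=2 R=2
Draw 5: a1=0.904, a2=1.323, a3=1.864, a4=1.084, a5=1.840, a0=7.015; τ=−ln(0.0377)/7.015=0.467 → t=0.649; u2·a0=0.5001·7.015=3.508; a1+a2=2.227 < 3.508 ≤ a1+…+a3=4.091 → R3 fires; A=8 P=4 S=3 R=1
Draw 6: a1=0.452, a2=1.512, a3=1.398, a4=0.813, a5=1.380, a0=5.555; τ=−ln(0.0216)/5.555=0.690 → t=1.339; u2·a0=0.9144·5.555=5.079; a1+…+a4=4.175 < 5.079 ≤ a1+…+a5=5.555 → R5 fires; A=9 P=4 S=2 R=0
Draw 7: a1=0.000, a2=1.701, a3=0.000, a4=0.000, a5=0.000, a0=1.701; τ=−ln(0.9483)/1.701=0.031 → t=1.371; u2·a0=0.2683·1.701=0.456; a1=0.000 < 0.456 ≤ a1+a2=1.701 → R2 fires; A=8 P=4 S=3 R=0
Draw 8: a1=0.000, a2=1.512, a3=0.000, a4=0.000, a5=0.000, a0=1.512; τ=−ln(0.9906)/1.512=0.006 → t=1.377; u2·a0=0.5571·1.512=0.842; a1=0.000 < 0.842 ≤ a1+a2=1.512 → R2 fires; A=7 P=4 S=4 R=0
Draw 9: a1=0.000, a2=1.323, a3=0.000, a4=0.000, a5=0.000, a0=1.323; τ=−ln(0.0879)/1.323=1.838 → t=3.215; u2·a0=0.4967·1.323=0.657; a1=0.000 < 0.657 ≤ a1+a2=1.323 → R2 fires; A=6 P=4 S=5 R=0
Draw 10: a1=0.000, a2=1.134, a3=0.000, a4=0.000, a5=0.000, a0=1.134; τ=−ln(0.7177)/1.134=0.293 → t=3.507; u2·a0=0.8611·1.134=0.976; a1=0.000 < 0.976 ≤ a1+a2=1.134 → R2 fires; A=5 P=4 S=6 R=0
Draw 11: a1=0.000, a2=0.945, a3=0.000, a4=0.000, a5=0.000, a0=0.945; τ=−ln(0.6788)/0.945=0.410 → t=3.917; u2·a0=0.8511·0.945=0.804; a1=0.000 < 0.804 ≤ a1+a2=0.945 → R2 fires; A=4 P=4 S=7 R=0
Draw 12: a1=0.000, a2=0.756, a3=0.000, a4=0.000, a5=0.000, a0=0.756; τ=−ln(0.9774)/0.756=0.030 → t=3.947; u2·a0=0.6988·0.756=0.528; a1=0.000 < 0.528 ≤ a1+a2=0.756 → R2 fires; A=3 P=4 S=8 R=0
Draw 13: a1=0.000, a2=0.567, a3=0.000, a4=0.000, a5=0.000, a0=0.567; τ=−ln(0.7478)/0.567=0.513 → t=4.460; u2·a0=0.2772·0.567=0.157; a1=0.000 < 0.157 ≤ a1+a2=0.567 → R2 fires; A=2 P=4 S=9 R=0
Draw 14: a1=0.000, a2=0.378, a3=0.000, a4=0.000, a5=0.000, a0=0.378; τ=−ln(0.7550)/0.378=0.743 → t=5.204 > T=4.55: stop.
At T=4.55: A=2 P=4 S=9 R=0; the largest is S.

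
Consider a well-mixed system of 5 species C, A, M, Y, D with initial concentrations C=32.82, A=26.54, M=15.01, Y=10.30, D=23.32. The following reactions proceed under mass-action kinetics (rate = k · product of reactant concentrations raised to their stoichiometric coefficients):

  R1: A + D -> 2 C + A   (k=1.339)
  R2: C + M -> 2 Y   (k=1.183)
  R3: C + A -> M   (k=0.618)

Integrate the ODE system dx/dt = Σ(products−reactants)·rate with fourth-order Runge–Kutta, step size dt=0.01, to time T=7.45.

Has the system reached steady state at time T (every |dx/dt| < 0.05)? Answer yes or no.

RK4 with dt=0.01: 745 steps to T=7.45. Trajectory (selected grid times):
t=0.00: C=32.82 A=26.54 M=15.01 Y=10.30 D=23.32
t=0.83: C=7.86 A=0.07 M=0.08 Y=93.11 D=1.86
t=1.66: C=7.72 A=0.00 M=0.00 Y=93.39 D=1.83
t=2.48: C=7.72 A=0.00 M=0.00 Y=93.40 D=1.83
t=3.31: C=7.72 A=0.00 M=0.00 Y=93.40 D=1.83
t=4.14: C=7.72 A=0.00 M=0.00 Y=93.40 D=1.83
t=4.97: C=7.72 A=0.00 M=0.00 Y=93.40 D=1.83
t=5.79: C=7.72 A=0.00 M=0.00 Y=93.40 D=1.83
t=6.62: C=7.72 A=0.00 M=0.00 Y=93.40 D=1.83
t=7.45: C=7.72 A=0.00 M=0.00 Y=93.40 D=1.83
Rates at T: R1=0.0000, R2=0.0000, R3=0.0000
dx/dt at T (Σ net stoichiometry × rate): C=-0.0000, A=-0.0000, M=-0.0000, Y=+0.0000, D=-0.0000
Largest |dx/dt| is |+0.0000| (Y) < 0.05 → steady.

Steady state at T: yes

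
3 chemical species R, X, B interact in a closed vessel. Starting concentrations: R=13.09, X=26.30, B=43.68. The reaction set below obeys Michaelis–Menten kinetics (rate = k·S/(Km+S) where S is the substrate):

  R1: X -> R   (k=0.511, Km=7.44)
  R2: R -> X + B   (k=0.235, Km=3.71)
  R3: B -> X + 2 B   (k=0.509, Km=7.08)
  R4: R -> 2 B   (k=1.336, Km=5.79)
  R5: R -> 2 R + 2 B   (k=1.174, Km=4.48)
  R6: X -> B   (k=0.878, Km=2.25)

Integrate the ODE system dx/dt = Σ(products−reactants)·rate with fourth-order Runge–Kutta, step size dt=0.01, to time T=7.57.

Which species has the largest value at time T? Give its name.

Dominant species at T: B

RK4 with dt=0.01: 757 steps to T=7.57. Trajectory (selected grid times):
t=0.00: R=13.09 X=26.30 B=43.68
t=0.84: R=13.23 X=25.81 B=47.91
t=1.68: R=13.36 X=25.33 B=52.16
t=2.52: R=13.49 X=24.85 B=56.42
t=3.36: R=13.62 X=24.39 B=60.68
t=4.21: R=13.75 X=23.92 B=65.01
t=5.05: R=13.88 X=23.46 B=69.30
t=5.89: R=14.00 X=23.01 B=73.59
t=6.73: R=14.12 X=22.56 B=77.90
t=7.57: R=14.24 X=22.12 B=82.21
At T=7.57: R=14.24 X=22.12 B=82.21; the largest is B.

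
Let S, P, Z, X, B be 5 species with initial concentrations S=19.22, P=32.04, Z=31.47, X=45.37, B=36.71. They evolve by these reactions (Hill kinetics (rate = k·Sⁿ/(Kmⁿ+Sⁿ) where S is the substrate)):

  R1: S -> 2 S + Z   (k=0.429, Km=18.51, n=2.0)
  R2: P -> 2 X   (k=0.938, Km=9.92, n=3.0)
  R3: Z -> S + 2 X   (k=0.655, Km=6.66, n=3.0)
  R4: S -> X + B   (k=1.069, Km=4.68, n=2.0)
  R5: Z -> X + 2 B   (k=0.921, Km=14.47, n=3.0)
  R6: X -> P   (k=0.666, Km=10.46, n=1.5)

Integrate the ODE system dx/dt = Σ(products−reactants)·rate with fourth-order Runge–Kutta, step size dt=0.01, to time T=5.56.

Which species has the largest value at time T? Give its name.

Dominant species at T: X

RK4 with dt=0.01: 556 steps to T=5.56. Trajectory (selected grid times):
t=0.00: S=19.22 P=32.04 Z=31.47 X=45.37 B=36.71
t=0.62: S=19.13 P=31.85 Z=30.69 X=48.07 B=38.37
t=1.24: S=19.05 P=31.66 Z=29.91 X=50.77 B=40.03
t=1.85: S=18.96 P=31.48 Z=29.14 X=53.42 B=41.65
t=2.47: S=18.87 P=31.30 Z=28.37 X=56.10 B=43.29
t=3.09: S=18.79 P=31.12 Z=27.61 X=58.77 B=44.91
t=3.71: S=18.70 P=30.94 Z=26.84 X=61.43 B=46.53
t=4.32: S=18.61 P=30.76 Z=26.10 X=64.04 B=48.11
t=4.94: S=18.52 P=30.59 Z=25.35 X=66.68 B=49.70
t=5.56: S=18.43 P=30.42 Z=24.60 X=69.31 B=51.28
At T=5.56: S=18.43 P=30.42 Z=24.60 X=69.31 B=51.28; the largest is X.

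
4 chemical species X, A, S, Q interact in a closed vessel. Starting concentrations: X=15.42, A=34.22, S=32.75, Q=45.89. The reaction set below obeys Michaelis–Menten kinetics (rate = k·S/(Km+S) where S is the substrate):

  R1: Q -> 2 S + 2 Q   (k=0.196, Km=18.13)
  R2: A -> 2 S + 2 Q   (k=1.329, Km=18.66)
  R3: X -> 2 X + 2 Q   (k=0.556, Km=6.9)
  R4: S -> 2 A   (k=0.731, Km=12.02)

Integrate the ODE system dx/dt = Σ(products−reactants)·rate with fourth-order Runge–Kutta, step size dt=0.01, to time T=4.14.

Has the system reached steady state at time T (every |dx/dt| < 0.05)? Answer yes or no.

Steady state at T: no

RK4 with dt=0.01: 414 steps to T=4.14. Trajectory (selected grid times):
t=0.00: X=15.42 A=34.22 S=32.75 Q=45.89
t=0.46: X=15.60 A=34.32 S=33.42 Q=47.10
t=0.92: X=15.77 A=34.42 S=34.10 Q=48.31
t=1.38: X=15.95 A=34.52 S=34.78 Q=49.53
t=1.84: X=16.13 A=34.62 S=35.45 Q=50.75
t=2.30: X=16.31 A=34.73 S=36.13 Q=51.97
t=2.76: X=16.49 A=34.84 S=36.80 Q=53.19
t=3.22: X=16.67 A=34.95 S=37.48 Q=54.42
t=3.68: X=16.85 A=35.06 S=38.16 Q=55.64
t=4.14: X=17.03 A=35.17 S=38.84 Q=56.87
Rates at T: R1=0.1486, R2=0.8683, R3=0.3957, R4=0.5582
dx/dt at T (Σ net stoichiometry × rate): X=+0.3957, A=+0.2481, S=+1.4757, Q=+2.6767
Largest |dx/dt| is |+2.6767| (Q) ≥ 0.05 → not steady.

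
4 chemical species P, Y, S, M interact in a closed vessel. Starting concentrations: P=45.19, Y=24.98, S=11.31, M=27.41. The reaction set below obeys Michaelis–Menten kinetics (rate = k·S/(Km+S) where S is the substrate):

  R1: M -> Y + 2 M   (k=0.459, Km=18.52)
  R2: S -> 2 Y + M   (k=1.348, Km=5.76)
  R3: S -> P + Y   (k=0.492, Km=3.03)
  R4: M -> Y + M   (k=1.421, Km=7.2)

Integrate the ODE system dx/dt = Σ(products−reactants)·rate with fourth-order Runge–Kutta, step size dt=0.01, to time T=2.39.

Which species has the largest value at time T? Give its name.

Dominant species at T: P

RK4 with dt=0.01: 239 steps to T=2.39. Trajectory (selected grid times):
t=0.00: P=45.19 Y=24.98 S=11.31 M=27.41
t=0.27: P=45.29 Y=25.94 S=10.97 M=27.72
t=0.53: P=45.39 Y=26.86 S=10.64 M=28.02
t=0.80: P=45.50 Y=27.82 S=10.30 M=28.33
t=1.06: P=45.60 Y=28.73 S=9.98 M=28.63
t=1.33: P=45.70 Y=29.67 S=9.65 M=28.93
t=1.59: P=45.79 Y=30.58 S=9.33 M=29.23
t=1.86: P=45.89 Y=31.51 S=9.01 M=29.52
t=2.12: P=45.99 Y=32.40 S=8.70 M=29.81
t=2.39: P=46.09 Y=33.32 S=8.39 M=30.10
At T=2.39: P=46.09 Y=33.32 S=8.39 M=30.10; the largest is P.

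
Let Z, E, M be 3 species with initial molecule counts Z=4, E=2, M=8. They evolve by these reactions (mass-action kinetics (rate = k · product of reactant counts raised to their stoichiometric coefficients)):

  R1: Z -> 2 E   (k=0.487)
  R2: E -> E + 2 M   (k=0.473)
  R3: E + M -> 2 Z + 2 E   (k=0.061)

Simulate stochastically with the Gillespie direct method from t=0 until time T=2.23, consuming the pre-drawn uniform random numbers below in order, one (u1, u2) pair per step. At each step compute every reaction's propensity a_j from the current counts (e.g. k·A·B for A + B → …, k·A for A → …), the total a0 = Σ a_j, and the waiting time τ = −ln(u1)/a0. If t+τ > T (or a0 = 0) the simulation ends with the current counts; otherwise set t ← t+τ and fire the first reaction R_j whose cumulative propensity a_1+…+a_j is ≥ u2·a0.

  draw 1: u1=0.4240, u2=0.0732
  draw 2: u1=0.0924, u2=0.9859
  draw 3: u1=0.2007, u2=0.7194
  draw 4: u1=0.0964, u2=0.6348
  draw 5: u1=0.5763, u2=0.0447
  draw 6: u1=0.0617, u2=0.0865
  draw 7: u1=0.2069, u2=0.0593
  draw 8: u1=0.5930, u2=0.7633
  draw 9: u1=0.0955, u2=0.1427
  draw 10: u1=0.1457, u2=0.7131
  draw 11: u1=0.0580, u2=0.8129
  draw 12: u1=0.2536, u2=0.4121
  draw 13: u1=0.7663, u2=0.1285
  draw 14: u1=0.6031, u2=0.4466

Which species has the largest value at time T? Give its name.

t=0.000: Z=4 E=2 M=8
Draw 1: a1=1.948, a2=0.946, a3=0.976, a0=3.870; τ=−ln(0.4240)/3.870=0.222 → t=0.222; u2·a0=0.0732·3.870=0.283 ≤ a1=1.948 → R1 fires; Z=3 E=4 M=8
Draw 2: a1=1.461, a2=1.892, a3=1.952, a0=5.305; τ=−ln(0.0924)/5.305=0.449 → t=0.671; u2·a0=0.9859·5.305=5.230; a1+a2=3.353 < 5.230 ≤ a1+…+a3=5.305 → R3 fires; Z=5 E=5 M=7
Draw 3: a1=2.435, a2=2.365, a3=2.135, a0=6.935; τ=−ln(0.2007)/6.935=0.232 → t=0.902; u2·a0=0.7194·6.935=4.989; a1+a2=4.800 < 4.989 ≤ a1+…+a3=6.935 → R3 fires; Z=7 E=6 M=6
Draw 4: a1=3.409, a2=2.838, a3=2.196, a0=8.443; τ=−ln(0.0964)/8.443=0.277 → t=1.179; u2·a0=0.6348·8.443=5.360; a1=3.409 < 5.360 ≤ a1+a2=6.247 → R2 fires; Z=7 E=6 M=8
Draw 5: a1=3.409, a2=2.838, a3=2.928, a0=9.175; τ=−ln(0.5763)/9.175=0.060 → t=1.239; u2·a0=0.0447·9.175=0.410 ≤ a1=3.409 → R1 fires; Z=6 E=8 M=8
Draw 6: a1=2.922, a2=3.784, a3=3.904, a0=10.610; τ=−ln(0.0617)/10.610=0.263 → t=1.502; u2·a0=0.0865·10.610=0.918 ≤ a1=2.922 → R1 fires; Z=5 E=10 M=8
Draw 7: a1=2.435, a2=4.730, a3=4.880, a0=12.045; τ=−ln(0.2069)/12.045=0.131 → t=1.633; u2·a0=0.0593·12.045=0.714 ≤ a1=2.435 → R1 fires; Z=4 E=12 M=8
Draw 8: a1=1.948, a2=5.676, a3=5.856, a0=13.480; τ=−ln(0.5930)/13.480=0.039 → t=1.671; u2·a0=0.7633·13.480=10.289; a1+a2=7.624 < 10.289 ≤ a1+…+a3=13.480 → R3 fires; Z=6 E=13 M=7
Draw 9: a1=2.922, a2=6.149, a3=5.551, a0=14.622; τ=−ln(0.0955)/14.622=0.161 → t=1.832; u2·a0=0.1427·14.622=2.087 ≤ a1=2.922 → R1 fires; Z=5 E=15 M=7
Draw 10: a1=2.435, a2=7.095, a3=6.405, a0=15.935; τ=−ln(0.1457)/15.935=0.121 → t=1.953; u2·a0=0.7131·15.935=11.363; a1+a2=9.530 < 11.363 ≤ a1+…+a3=15.935 → R3 fires; Z=7 E=16 M=6
Draw 11: a1=3.409, a2=7.568, a3=5.856, a0=16.833; τ=−ln(0.0580)/16.833=0.169 → t=2.122; u2·a0=0.8129·16.833=13.684; a1+a2=10.977 < 13.684 ≤ a1+…+a3=16.833 → R3 fires; Z=9 E=17 M=5
Draw 12: a1=4.383, a2=8.041, a3=5.185, a0=17.609; τ=−ln(0.2536)/17.609=0.078 → t=2.200; u2·a0=0.4121·17.609=7.257; a1=4.383 < 7.257 ≤ a1+a2=12.424 → R2 fires; Z=9 E=17 M=7
Draw 13: a1=4.383, a2=8.041, a3=7.259, a0=19.683; τ=−ln(0.7663)/19.683=0.014 → t=2.214; u2·a0=0.1285·19.683=2.529 ≤ a1=4.383 → R1 fires; Z=8 E=19 M=7
Draw 14: a1=3.896, a2=8.987, a3=8.113, a0=20.996; τ=−ln(0.6031)/20.996=0.024 → t=2.238 > T=2.23: stop.
At T=2.23: Z=8 E=19 M=7; the largest is E.

Dominant species at T: E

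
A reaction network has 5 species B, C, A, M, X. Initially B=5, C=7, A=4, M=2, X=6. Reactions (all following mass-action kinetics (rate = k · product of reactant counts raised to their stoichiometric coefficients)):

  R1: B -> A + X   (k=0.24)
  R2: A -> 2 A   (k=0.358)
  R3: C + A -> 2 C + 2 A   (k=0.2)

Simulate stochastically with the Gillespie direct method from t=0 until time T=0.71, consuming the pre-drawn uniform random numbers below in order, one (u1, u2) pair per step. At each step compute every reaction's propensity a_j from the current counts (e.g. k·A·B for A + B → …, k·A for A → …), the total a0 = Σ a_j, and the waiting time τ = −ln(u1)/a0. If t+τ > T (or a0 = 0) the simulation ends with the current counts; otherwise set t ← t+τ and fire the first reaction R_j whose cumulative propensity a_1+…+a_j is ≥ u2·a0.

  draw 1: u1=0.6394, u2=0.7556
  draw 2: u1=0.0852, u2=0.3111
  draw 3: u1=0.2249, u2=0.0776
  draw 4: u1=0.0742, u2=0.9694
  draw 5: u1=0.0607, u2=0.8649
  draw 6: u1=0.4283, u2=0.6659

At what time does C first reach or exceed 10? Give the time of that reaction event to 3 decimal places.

t=0.000: B=5 C=7 A=4 M=2 X=6
Draw 1: a1=1.200, a2=1.432, a3=5.600, a0=8.232; τ=−ln(0.6394)/8.232=0.054 → t=0.054; u2·a0=0.7556·8.232=6.220; a1+a2=2.632 < 6.220 ≤ a1+…+a3=8.232 → R3 fires; B=5 C=8 A=5 M=2 X=6
Draw 2: a1=1.200, a2=1.790, a3=8.000, a0=10.990; τ=−ln(0.0852)/10.990=0.224 → t=0.278; u2·a0=0.3111·10.990=3.419; a1+a2=2.990 < 3.419 ≤ a1+…+a3=10.990 → R3 fires; B=5 C=9 A=6 M=2 X=6
Draw 3: a1=1.200, a2=2.148, a3=10.800, a0=14.148; τ=−ln(0.2249)/14.148=0.105 → t=0.384; u2·a0=0.0776·14.148=1.098 ≤ a1=1.200 → R1 fires; B=4 C=9 A=7 M=2 X=7
Draw 4: a1=0.960, a2=2.506, a3=12.600, a0=16.066; τ=−ln(0.0742)/16.066=0.162 → t=0.546; u2·a0=0.9694·16.066=15.574; a1+a2=3.466 < 15.574 ≤ a1+…+a3=16.066 → R3 fires; B=4 C=10 A=8 M=2 X=7
Draw 5: a1=0.960, a2=2.864, a3=16.000, a0=19.824; τ=−ln(0.0607)/19.824=0.141 → t=0.687; u2·a0=0.8649·19.824=17.146; a1+a2=3.824 < 17.146 ≤ a1+…+a3=19.824 → R3 fires; B=4 C=11 A=9 M=2 X=7
Draw 6: a1=0.960, a2=3.222, a3=19.800, a0=23.982; τ=−ln(0.4283)/23.982=0.035 → t=0.722 > T=0.71: stop.
C first becomes ≥ 10 when it reaches 10 at the event at t=0.546.

Threshold first reached at t = 0.546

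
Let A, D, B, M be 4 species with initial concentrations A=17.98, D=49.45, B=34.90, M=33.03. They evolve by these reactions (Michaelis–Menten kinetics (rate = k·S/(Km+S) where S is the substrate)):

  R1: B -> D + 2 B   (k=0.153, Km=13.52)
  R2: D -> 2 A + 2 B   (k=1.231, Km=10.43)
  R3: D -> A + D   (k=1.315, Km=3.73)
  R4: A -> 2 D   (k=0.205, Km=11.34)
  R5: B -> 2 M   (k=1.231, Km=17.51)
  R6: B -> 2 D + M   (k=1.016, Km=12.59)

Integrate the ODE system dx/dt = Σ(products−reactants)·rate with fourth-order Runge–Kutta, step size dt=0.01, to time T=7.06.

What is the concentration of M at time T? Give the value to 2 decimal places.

M at T = 50.17

RK4 with dt=0.01: 706 steps to T=7.06. Trajectory (selected grid times):
t=0.00: A=17.98 D=49.45 B=34.90 M=33.03
t=0.78: A=20.42 D=50.11 B=35.35 M=34.89
t=1.57: A=22.89 D=50.79 B=35.80 M=36.79
t=2.35: A=25.34 D=51.47 B=36.25 M=38.67
t=3.14: A=27.81 D=52.17 B=36.71 M=40.58
t=3.92: A=30.26 D=52.87 B=37.15 M=42.48
t=4.71: A=32.73 D=53.58 B=37.61 M=44.40
t=5.49: A=35.18 D=54.30 B=38.05 M=46.31
t=6.28: A=37.67 D=55.02 B=38.50 M=48.25
t=7.06: A=40.12 D=55.75 B=38.95 M=50.17
Read off M at T=7.06: 50.17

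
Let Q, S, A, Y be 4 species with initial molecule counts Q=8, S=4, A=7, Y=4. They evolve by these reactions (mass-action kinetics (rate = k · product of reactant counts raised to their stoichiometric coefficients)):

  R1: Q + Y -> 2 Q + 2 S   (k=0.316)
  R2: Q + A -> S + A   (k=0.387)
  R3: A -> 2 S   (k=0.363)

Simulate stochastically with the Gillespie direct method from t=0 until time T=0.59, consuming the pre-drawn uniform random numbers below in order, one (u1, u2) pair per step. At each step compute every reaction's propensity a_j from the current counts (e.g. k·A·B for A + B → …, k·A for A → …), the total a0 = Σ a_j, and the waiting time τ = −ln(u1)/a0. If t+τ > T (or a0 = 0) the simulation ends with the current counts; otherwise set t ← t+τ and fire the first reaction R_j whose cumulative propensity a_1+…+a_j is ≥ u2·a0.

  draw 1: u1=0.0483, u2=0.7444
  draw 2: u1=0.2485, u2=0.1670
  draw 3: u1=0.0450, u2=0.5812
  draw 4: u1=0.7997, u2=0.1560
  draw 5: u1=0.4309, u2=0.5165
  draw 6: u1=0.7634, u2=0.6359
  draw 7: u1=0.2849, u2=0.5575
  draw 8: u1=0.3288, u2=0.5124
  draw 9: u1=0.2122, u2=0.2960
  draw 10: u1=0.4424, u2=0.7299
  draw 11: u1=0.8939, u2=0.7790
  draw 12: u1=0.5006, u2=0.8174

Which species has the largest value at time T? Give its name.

t=0.000: Q=8 S=4 A=7 Y=4
Draw 1: a1=10.112, a2=21.672, a3=2.541, a0=34.325; τ=−ln(0.0483)/34.325=0.088 → t=0.088; u2·a0=0.7444·34.325=25.552; a1=10.112 < 25.552 ≤ a1+a2=31.784 → R2 fires; Q=7 S=5 A=7 Y=4
Draw 2: a1=8.848, a2=18.963, a3=2.541, a0=30.352; τ=−ln(0.2485)/30.352=0.046 → t=0.134; u2·a0=0.1670·30.352=5.069 ≤ a1=8.848 → R1 fires; Q=8 S=7 A=7 Y=3
Draw 3: a1=7.584, a2=21.672, a3=2.541, a0=31.797; τ=−ln(0.0450)/31.797=0.098 → t=0.232; u2·a0=0.5812·31.797=18.480; a1=7.584 < 18.480 ≤ a1+a2=29.256 → R2 fires; Q=7 S=8 A=7 Y=3
Draw 4: a1=6.636, a2=18.963, a3=2.541, a0=28.140; τ=−ln(0.7997)/28.140=0.008 → t=0.240; u2·a0=0.1560·28.140=4.390 ≤ a1=6.636 → R1 fires; Q=8 S=10 A=7 Y=2
Draw 5: a1=5.056, a2=21.672, a3=2.541, a0=29.269; τ=−ln(0.4309)/29.269=0.029 → t=0.268; u2·a0=0.5165·29.269=15.117; a1=5.056 < 15.117 ≤ a1+a2=26.728 → R2 fires; Q=7 S=11 A=7 Y=2
Draw 6: a1=4.424, a2=18.963, a3=2.541, a0=25.928; τ=−ln(0.7634)/25.928=0.010 → t=0.279; u2·a0=0.6359·25.928=16.488; a1=4.424 < 16.488 ≤ a1+a2=23.387 → R2 fires; Q=6 S=12 A=7 Y=2
Draw 7: a1=3.792, a2=16.254, a3=2.541, a0=22.587; τ=−ln(0.2849)/22.587=0.056 → t=0.334; u2·a0=0.5575·22.587=12.592; a1=3.792 < 12.592 ≤ a1+a2=20.046 → R2 fires; Q=5 S=13 A=7 Y=2
Draw 8: a1=3.160, a2=13.545, a3=2.541, a0=19.246; τ=−ln(0.3288)/19.246=0.058 → t=0.392; u2·a0=0.5124·19.246=9.862; a1=3.160 < 9.862 ≤ a1+a2=16.705 → R2 fires; Q=4 S=14 A=7 Y=2
Draw 9: a1=2.528, a2=10.836, a3=2.541, a0=15.905; τ=−ln(0.2122)/15.905=0.097 → t=0.490; u2·a0=0.2960·15.905=4.708; a1=2.528 < 4.708 ≤ a1+a2=13.364 → R2 fires; Q=3 S=15 A=7 Y=2
Draw 10: a1=1.896, a2=8.127, a3=2.541, a0=12.564; τ=−ln(0.4424)/12.564=0.065 → t=0.555; u2·a0=0.7299·12.564=9.170; a1=1.896 < 9.170 ≤ a1+a2=10.023 → R2 fires; Q=2 S=16 A=7 Y=2
Draw 11: a1=1.264, a2=5.418, a3=2.541, a0=9.223; τ=−ln(0.8939)/9.223=0.012 → t=0.567; u2·a0=0.7790·9.223=7.185; a1+a2=6.682 < 7.185 ≤ a1+…+a3=9.223 → R3 fires; Q=2 S=18 A=6 Y=2
Draw 12: a1=1.264, a2=4.644, a3=2.178, a0=8.086; τ=−ln(0.5006)/8.086=0.086 → t=0.652 > T=0.59: stop.
At T=0.59: Q=2 S=18 A=6 Y=2; the largest is S.

Dominant species at T: S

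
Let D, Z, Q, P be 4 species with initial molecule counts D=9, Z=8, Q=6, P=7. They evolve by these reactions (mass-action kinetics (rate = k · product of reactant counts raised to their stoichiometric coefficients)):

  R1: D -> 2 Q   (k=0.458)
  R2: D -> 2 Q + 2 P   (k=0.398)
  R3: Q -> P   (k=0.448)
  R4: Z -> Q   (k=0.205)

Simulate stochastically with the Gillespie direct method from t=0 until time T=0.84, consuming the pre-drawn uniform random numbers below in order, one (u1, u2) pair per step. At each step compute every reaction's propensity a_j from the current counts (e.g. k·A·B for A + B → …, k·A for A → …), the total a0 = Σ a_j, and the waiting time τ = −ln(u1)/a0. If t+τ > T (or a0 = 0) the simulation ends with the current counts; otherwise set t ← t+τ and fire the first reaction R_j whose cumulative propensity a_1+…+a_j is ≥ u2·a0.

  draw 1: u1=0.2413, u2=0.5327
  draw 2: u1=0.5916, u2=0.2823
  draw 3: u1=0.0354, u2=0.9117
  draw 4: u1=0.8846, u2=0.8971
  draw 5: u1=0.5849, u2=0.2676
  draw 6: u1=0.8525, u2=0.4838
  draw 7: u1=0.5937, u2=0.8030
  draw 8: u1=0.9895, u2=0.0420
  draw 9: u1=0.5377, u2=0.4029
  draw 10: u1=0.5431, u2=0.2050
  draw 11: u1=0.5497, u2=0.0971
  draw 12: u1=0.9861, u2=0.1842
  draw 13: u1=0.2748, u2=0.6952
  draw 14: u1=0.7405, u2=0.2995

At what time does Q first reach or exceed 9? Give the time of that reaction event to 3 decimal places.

t=0.000: D=9 Z=8 Q=6 P=7
Draw 1: a1=4.122, a2=3.582, a3=2.688, a4=1.640, a0=12.032; τ=−ln(0.2413)/12.032=0.118 → t=0.118; u2·a0=0.5327·12.032=6.409; a1=4.122 < 6.409 ≤ a1+a2=7.704 → R2 fires; D=8 Z=8 Q=8 P=9
Draw 2: a1=3.664, a2=3.184, a3=3.584, a4=1.640, a0=12.072; τ=−ln(0.5916)/12.072=0.043 → t=0.162; u2·a0=0.2823·12.072=3.408 ≤ a1=3.664 → R1 fires; D=7 Z=8 Q=10 P=9
Draw 3: a1=3.206, a2=2.786, a3=4.480, a4=1.640, a0=12.112; τ=−ln(0.0354)/12.112=0.276 → t=0.437; u2·a0=0.9117·12.112=11.043; a1+…+a3=10.472 < 11.043 ≤ a1+…+a4=12.112 → R4 fires; D=7 Z=7 Q=11 P=9
Draw 4: a1=3.206, a2=2.786, a3=4.928, a4=1.435, a0=12.355; τ=−ln(0.8846)/12.355=0.010 → t=0.447; u2·a0=0.8971·12.355=11.084; a1+…+a3=10.920 < 11.084 ≤ a1+…+a4=12.355 → R4 fires; D=7 Z=6 Q=12 P=9
Draw 5: a1=3.206, a2=2.786, a3=5.376, a4=1.230, a0=12.598; τ=−ln(0.5849)/12.598=0.043 → t=0.490; u2·a0=0.2676·12.598=3.371; a1=3.206 < 3.371 ≤ a1+a2=5.992 → R2 fires; D=6 Z=6 Q=14 P=11
Draw 6: a1=2.748, a2=2.388, a3=6.272, a4=1.230, a0=12.638; τ=−ln(0.8525)/12.638=0.013 → t=0.503; u2·a0=0.4838·12.638=6.114; a1+a2=5.136 < 6.114 ≤ a1+…+a3=11.408 → R3 fires; D=6 Z=6 Q=13 P=12
Draw 7: a1=2.748, a2=2.388, a3=5.824, a4=1.230, a0=12.190; τ=−ln(0.5937)/12.190=0.043 → t=0.545; u2·a0=0.8030·12.190=9.789; a1+a2=5.136 < 9.789 ≤ a1+…+a3=10.960 → R3 fires; D=6 Z=6 Q=12 P=13
Draw 8: a1=2.748, a2=2.388, a3=5.376, a4=1.230, a0=11.742; τ=−ln(0.9895)/11.742=0.001 → t=0.546; u2·a0=0.0420·11.742=0.493 ≤ a1=2.748 → R1 fires; D=5 Z=6 Q=14 P=13
Draw 9: a1=2.290, a2=1.990, a3=6.272, a4=1.230, a0=11.782; τ=−ln(0.5377)/11.782=0.053 → t=0.599; u2·a0=0.4029·11.782=4.747; a1+a2=4.280 < 4.747 ≤ a1+…+a3=10.552 → R3 fires; D=5 Z=6 Q=13 P=14
Draw 10: a1=2.290, a2=1.990, a3=5.824, a4=1.230, a0=11.334; τ=−ln(0.5431)/11.334=0.054 → t=0.653; u2·a0=0.2050·11.334=2.323; a1=2.290 < 2.323 ≤ a1+a2=4.280 → R2 fires; D=4 Z=6 Q=15 P=16
Draw 11: a1=1.832, a2=1.592, a3=6.720, a4=1.230, a0=11.374; τ=−ln(0.5497)/11.374=0.053 → t=0.705; u2·a0=0.0971·11.374=1.104 ≤ a1=1.832 → R1 fires; D=3 Z=6 Q=17 P=16
Draw 12: a1=1.374, a2=1.194, a3=7.616, a4=1.230, a0=11.414; τ=−ln(0.9861)/11.414=0.001 → t=0.707; u2·a0=0.1842·11.414=2.102; a1=1.374 < 2.102 ≤ a1+a2=2.568 → R2 fires; D=2 Z=6 Q=19 P=18
Draw 13: a1=0.916, a2=0.796, a3=8.512, a4=1.230, a0=11.454; τ=−ln(0.2748)/11.454=0.113 → t=0.819; u2·a0=0.6952·11.454=7.963; a1+a2=1.712 < 7.963 ≤ a1+…+a3=10.224 → R3 fires; D=2 Z=6 Q=18 P=19
Draw 14: a1=0.916, a2=0.796, a3=8.064, a4=1.230, a0=11.006; τ=−ln(0.7405)/11.006=0.027 → t=0.847 > T=0.84: stop.
Q first becomes ≥ 9 when it reaches 10 at the event at t=0.162.

Threshold first reached at t = 0.162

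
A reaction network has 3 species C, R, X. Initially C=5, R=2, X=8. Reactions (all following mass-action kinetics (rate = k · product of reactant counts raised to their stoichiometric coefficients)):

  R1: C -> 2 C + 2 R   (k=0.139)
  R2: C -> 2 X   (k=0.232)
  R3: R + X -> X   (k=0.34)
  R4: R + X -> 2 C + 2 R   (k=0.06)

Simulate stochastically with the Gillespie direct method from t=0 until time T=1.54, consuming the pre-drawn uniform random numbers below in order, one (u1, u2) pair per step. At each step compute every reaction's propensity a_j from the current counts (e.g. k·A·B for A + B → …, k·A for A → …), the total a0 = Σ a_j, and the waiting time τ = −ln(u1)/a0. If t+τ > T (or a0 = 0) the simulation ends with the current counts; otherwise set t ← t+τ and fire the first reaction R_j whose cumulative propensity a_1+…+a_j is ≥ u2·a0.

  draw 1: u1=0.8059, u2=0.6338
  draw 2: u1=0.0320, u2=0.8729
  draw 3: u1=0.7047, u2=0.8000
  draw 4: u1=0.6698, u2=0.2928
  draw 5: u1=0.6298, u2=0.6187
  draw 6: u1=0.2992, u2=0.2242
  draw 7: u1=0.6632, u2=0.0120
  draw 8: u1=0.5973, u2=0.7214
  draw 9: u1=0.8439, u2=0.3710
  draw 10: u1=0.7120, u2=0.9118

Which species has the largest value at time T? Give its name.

Dominant species at T: X

t=0.000: C=5 R=2 X=8
Draw 1: a1=0.695, a2=1.160, a3=5.440, a4=0.960, a0=8.255; τ=−ln(0.8059)/8.255=0.026 → t=0.026; u2·a0=0.6338·8.255=5.232; a1+a2=1.855 < 5.232 ≤ a1+…+a3=7.295 → R3 fires; C=5 R=1 X=8
Draw 2: a1=0.695, a2=1.160, a3=2.720, a4=0.480, a0=5.055; τ=−ln(0.0320)/5.055=0.681 → t=0.707; u2·a0=0.8729·5.055=4.413; a1+a2=1.855 < 4.413 ≤ a1+…+a3=4.575 → R3 fires; C=5 R=0 X=8
Draw 3: a1=0.695, a2=1.160, a3=0.000, a4=0.000, a0=1.855; τ=−ln(0.7047)/1.855=0.189 → t=0.896; u2·a0=0.8000·1.855=1.484; a1=0.695 < 1.484 ≤ a1+a2=1.855 → R2 fires; C=4 R=0 X=10
Draw 4: a1=0.556, a2=0.928, a3=0.000, a4=0.000, a0=1.484; τ=−ln(0.6698)/1.484=0.270 → t=1.166; u2·a0=0.2928·1.484=0.435 ≤ a1=0.556 → R1 fires; C=5 R=2 X=10
Draw 5: a1=0.695, a2=1.160, a3=6.800, a4=1.200, a0=9.855; τ=−ln(0.6298)/9.855=0.047 → t=1.213; u2·a0=0.6187·9.855=6.097; a1+a2=1.855 < 6.097 ≤ a1+…+a3=8.655 → R3 fires; C=5 R=1 X=10
Draw 6: a1=0.695, a2=1.160, a3=3.400, a4=0.600, a0=5.855; τ=−ln(0.2992)/5.855=0.206 → t=1.419; u2·a0=0.2242·5.855=1.313; a1=0.695 < 1.313 ≤ a1+a2=1.855 → R2 fires; C=4 R=1 X=12
Draw 7: a1=0.556, a2=0.928, a3=4.080, a4=0.720, a0=6.284; τ=−ln(0.6632)/6.284=0.065 → t=1.484; u2·a0=0.0120·6.284=0.075 ≤ a1=0.556 → R1 fires; C=5 R=3 X=12
Draw 8: a1=0.695, a2=1.160, a3=12.240, a4=2.160, a0=16.255; τ=−ln(0.5973)/16.255=0.032 → t=1.516; u2·a0=0.7214·16.255=11.726; a1+a2=1.855 < 11.726 ≤ a1+…+a3=14.095 → R3 fires; C=5 R=2 X=12
Draw 9: a1=0.695, a2=1.160, a3=8.160, a4=1.440, a0=11.455; τ=−ln(0.8439)/11.455=0.015 → t=1.531; u2·a0=0.3710·11.455=4.250; a1+a2=1.855 < 4.250 ≤ a1+…+a3=10.015 → R3 fires; C=5 R=1 X=12
Draw 10: a1=0.695, a2=1.160, a3=4.080, a4=0.720, a0=6.655; τ=−ln(0.7120)/6.655=0.051 → t=1.582 > T=1.54: stop.
At T=1.54: C=5 R=1 X=12; the largest is X.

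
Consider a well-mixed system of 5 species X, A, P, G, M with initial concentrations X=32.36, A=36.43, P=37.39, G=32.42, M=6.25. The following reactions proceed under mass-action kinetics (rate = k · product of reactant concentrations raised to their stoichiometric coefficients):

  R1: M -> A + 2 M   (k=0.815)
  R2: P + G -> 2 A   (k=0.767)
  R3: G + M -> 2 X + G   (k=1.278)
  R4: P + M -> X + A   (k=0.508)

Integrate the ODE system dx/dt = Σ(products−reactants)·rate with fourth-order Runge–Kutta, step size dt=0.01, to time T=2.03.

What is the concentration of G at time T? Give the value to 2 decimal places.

RK4 with dt=0.01: 203 steps to T=2.03. Trajectory (selected grid times):
t=0.00: X=32.36 A=36.43 P=37.39 G=32.42 M=6.25
t=0.23: X=42.91 A=96.49 P=6.42 G=3.48 M=0.11
t=0.45: X=43.03 A=100.59 P=4.35 G=1.46 M=0.04
t=0.68: X=43.06 A=102.06 P=3.61 G=0.73 M=0.02
t=0.90: X=43.07 A=102.71 P=3.29 G=0.41 M=0.01
t=1.13: X=43.08 A=103.07 P=3.11 G=0.23 M=0.01
t=1.35: X=43.09 A=103.26 P=3.01 G=0.14 M=0.01
t=1.58: X=43.09 A=103.38 P=2.95 G=0.08 M=0.01
t=1.80: X=43.09 A=103.45 P=2.91 G=0.05 M=0.01
t=2.03: X=43.09 A=103.49 P=2.89 G=0.03 M=0.01
Read off G at T=2.03: 0.03

G at T = 0.03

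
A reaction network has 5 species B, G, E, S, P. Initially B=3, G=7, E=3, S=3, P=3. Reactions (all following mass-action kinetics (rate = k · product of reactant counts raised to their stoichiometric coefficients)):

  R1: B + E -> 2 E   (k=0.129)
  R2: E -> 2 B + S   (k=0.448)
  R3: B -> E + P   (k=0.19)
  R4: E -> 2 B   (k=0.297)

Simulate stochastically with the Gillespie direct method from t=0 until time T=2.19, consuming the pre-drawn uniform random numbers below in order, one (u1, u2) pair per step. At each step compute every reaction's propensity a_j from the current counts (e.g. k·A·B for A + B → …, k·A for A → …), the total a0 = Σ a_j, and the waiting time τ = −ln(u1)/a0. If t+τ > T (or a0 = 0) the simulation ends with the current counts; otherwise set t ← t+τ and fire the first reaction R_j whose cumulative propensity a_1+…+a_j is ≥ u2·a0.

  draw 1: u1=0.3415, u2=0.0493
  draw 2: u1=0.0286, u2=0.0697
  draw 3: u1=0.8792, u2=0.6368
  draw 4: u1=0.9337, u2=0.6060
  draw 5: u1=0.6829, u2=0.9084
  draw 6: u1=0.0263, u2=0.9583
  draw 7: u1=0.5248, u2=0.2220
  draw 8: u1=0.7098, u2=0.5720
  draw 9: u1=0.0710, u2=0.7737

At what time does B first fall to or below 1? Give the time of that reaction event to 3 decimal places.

Threshold first reached at t = 1.080

t=0.000: B=3 G=7 E=3 S=3 P=3
Draw 1: a1=1.161, a2=1.344, a3=0.570, a4=0.891, a0=3.966; τ=−ln(0.3415)/3.966=0.271 → t=0.271; u2·a0=0.0493·3.966=0.196 ≤ a1=1.161 → R1 fires; B=2 G=7 E=4 S=3 P=3
Draw 2: a1=1.032, a2=1.792, a3=0.380, a4=1.188, a0=4.392; τ=−ln(0.0286)/4.392=0.809 → t=1.080; u2·a0=0.0697·4.392=0.306 ≤ a1=1.032 → R1 fires; B=1 G=7 E=5 S=3 P=3
Draw 3: a1=0.645, a2=2.240, a3=0.190, a4=1.485, a0=4.560; τ=−ln(0.8792)/4.560=0.028 → t=1.108; u2·a0=0.6368·4.560=2.904; a1+a2=2.885 < 2.904 ≤ a1+…+a3=3.075 → R3 fires; B=0 G=7 E=6 S=3 P=4
Draw 4: a1=0.000, a2=2.688, a3=0.000, a4=1.782, a0=4.470; τ=−ln(0.9337)/4.470=0.015 → t=1.124; u2·a0=0.6060·4.470=2.709; a1+…+a3=2.688 < 2.709 ≤ a1+…+a4=4.470 → R4 fires; B=2 G=7 E=5 S=3 P=4
Draw 5: a1=1.290, a2=2.240, a3=0.380, a4=1.485, a0=5.395; τ=−ln(0.6829)/5.395=0.071 → t=1.194; u2·a0=0.9084·5.395=4.901; a1+…+a3=3.910 < 4.901 ≤ a1+…+a4=5.395 → R4 fires; B=4 G=7 E=4 S=3 P=4
Draw 6: a1=2.064, a2=1.792, a3=0.760, a4=1.188, a0=5.804; τ=−ln(0.0263)/5.804=0.627 → t=1.821; u2·a0=0.9583·5.804=5.562; a1+…+a3=4.616 < 5.562 ≤ a1+…+a4=5.804 → R4 fires; B=6 G=7 E=3 S=3 P=4
Draw 7: a1=2.322, a2=1.344, a3=1.140, a4=0.891, a0=5.697; τ=−ln(0.5248)/5.697=0.113 → t=1.934; u2·a0=0.2220·5.697=1.265 ≤ a1=2.322 → R1 fires; B=5 G=7 E=4 S=3 P=4
Draw 8: a1=2.580, a2=1.792, a3=0.950, a4=1.188, a0=6.510; τ=−ln(0.7098)/6.510=0.053 → t=1.987; u2·a0=0.5720·6.510=3.724; a1=2.580 < 3.724 ≤ a1+a2=4.372 → R2 fires; B=7 G=7 E=3 S=4 P=4
Draw 9: a1=2.709, a2=1.344, a3=1.330, a4=0.891, a0=6.274; τ=−ln(0.0710)/6.274=0.422 → t=2.409 > T=2.19: stop.
B first becomes ≤ 1 when it reaches 1 at the event at t=1.080.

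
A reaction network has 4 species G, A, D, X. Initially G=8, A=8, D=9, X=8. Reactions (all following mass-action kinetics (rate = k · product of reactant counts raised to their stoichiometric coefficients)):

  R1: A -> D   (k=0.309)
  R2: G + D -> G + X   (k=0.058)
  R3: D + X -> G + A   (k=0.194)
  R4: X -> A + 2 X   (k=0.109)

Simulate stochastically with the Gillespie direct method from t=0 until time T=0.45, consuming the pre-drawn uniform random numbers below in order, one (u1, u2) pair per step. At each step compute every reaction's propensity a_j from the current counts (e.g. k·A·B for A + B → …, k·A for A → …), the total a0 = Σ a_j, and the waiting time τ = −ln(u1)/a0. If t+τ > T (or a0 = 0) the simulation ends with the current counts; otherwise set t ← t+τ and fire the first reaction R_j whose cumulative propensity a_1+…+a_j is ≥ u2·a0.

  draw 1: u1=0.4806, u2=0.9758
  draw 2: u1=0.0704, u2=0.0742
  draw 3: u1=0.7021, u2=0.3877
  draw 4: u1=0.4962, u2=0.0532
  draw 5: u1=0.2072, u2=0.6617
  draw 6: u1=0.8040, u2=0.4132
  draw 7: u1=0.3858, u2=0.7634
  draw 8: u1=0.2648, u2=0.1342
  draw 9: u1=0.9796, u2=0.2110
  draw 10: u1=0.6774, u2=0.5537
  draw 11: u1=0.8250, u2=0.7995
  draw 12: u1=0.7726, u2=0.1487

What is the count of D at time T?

D at T = 5

t=0.000: G=8 A=8 D=9 X=8
Draw 1: a1=2.472, a2=4.176, a3=13.968, a4=0.872, a0=21.488; τ=−ln(0.4806)/21.488=0.034 → t=0.034; u2·a0=0.9758·21.488=20.968; a1+…+a3=20.616 < 20.968 ≤ a1+…+a4=21.488 → R4 fires; G=8 A=9 D=9 X=9
Draw 2: a1=2.781, a2=4.176, a3=15.714, a4=0.981, a0=23.652; τ=−ln(0.0704)/23.652=0.112 → t=0.146; u2·a0=0.0742·23.652=1.755 ≤ a1=2.781 → R1 fires; G=8 A=8 D=10 X=9
Draw 3: a1=2.472, a2=4.640, a3=17.460, a4=0.981, a0=25.553; τ=−ln(0.7021)/25.553=0.014 → t=0.160; u2·a0=0.3877·25.553=9.907; a1+a2=7.112 < 9.907 ≤ a1+…+a3=24.572 → R3 fires; G=9 A=9 D=9 X=8
Draw 4: a1=2.781, a2=4.698, a3=13.968, a4=0.872, a0=22.319; τ=−ln(0.4962)/22.319=0.031 → t=0.192; u2·a0=0.0532·22.319=1.187 ≤ a1=2.781 → R1 fires; G=9 A=8 D=10 X=8
Draw 5: a1=2.472, a2=5.220, a3=15.520, a4=0.872, a0=24.084; τ=−ln(0.2072)/24.084=0.065 → t=0.257; u2·a0=0.6617·24.084=15.936; a1+a2=7.692 < 15.936 ≤ a1+…+a3=23.212 → R3 fires; G=10 A=9 D=9 X=7
Draw 6: a1=2.781, a2=5.220, a3=12.222, a4=0.763, a0=20.986; τ=−ln(0.8040)/20.986=0.010 → t=0.267; u2·a0=0.4132·20.986=8.671; a1+a2=8.001 < 8.671 ≤ a1+…+a3=20.223 → R3 fires; G=11 A=10 D=8 X=6
Draw 7: a1=3.090, a2=5.104, a3=9.312, a4=0.654, a0=18.160; τ=−ln(0.3858)/18.160=0.052 → t=0.320; u2·a0=0.7634·18.160=13.863; a1+a2=8.194 < 13.863 ≤ a1+…+a3=17.506 → R3 fires; G=12 A=11 D=7 X=5
Draw 8: a1=3.399, a2=4.872, a3=6.790, a4=0.545, a0=15.606; τ=−ln(0.2648)/15.606=0.085 → t=0.405; u2·a0=0.1342·15.606=2.094 ≤ a1=3.399 → R1 fires; G=12 A=10 D=8 X=5
Draw 9: a1=3.090, a2=5.568, a3=7.760, a4=0.545, a0=16.963; τ=−ln(0.9796)/16.963=0.001 → t=0.406; u2·a0=0.2110·16.963=3.579; a1=3.090 < 3.579 ≤ a1+a2=8.658 → R2 fires; G=12 A=10 D=7 X=6
Draw 10: a1=3.090, a2=4.872, a3=8.148, a4=0.654, a0=16.764; τ=−ln(0.6774)/16.764=0.023 → t=0.429; u2·a0=0.5537·16.764=9.282; a1+a2=7.962 < 9.282 ≤ a1+…+a3=16.110 → R3 fires; G=13 A=11 D=6 X=5
Draw 11: a1=3.399, a2=4.524, a3=5.820, a4=0.545, a0=14.288; τ=−ln(0.8250)/14.288=0.013 → t=0.443; u2·a0=0.7995·14.288=11.423; a1+a2=7.923 < 11.423 ≤ a1+…+a3=13.743 → R3 fires; G=14 A=12 D=5 X=4
Draw 12: a1=3.708, a2=4.060, a3=3.880, a4=0.436, a0=12.084; τ=−ln(0.7726)/12.084=0.021 → t=0.464 > T=0.45: stop.
Read off D at T=0.45: 5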